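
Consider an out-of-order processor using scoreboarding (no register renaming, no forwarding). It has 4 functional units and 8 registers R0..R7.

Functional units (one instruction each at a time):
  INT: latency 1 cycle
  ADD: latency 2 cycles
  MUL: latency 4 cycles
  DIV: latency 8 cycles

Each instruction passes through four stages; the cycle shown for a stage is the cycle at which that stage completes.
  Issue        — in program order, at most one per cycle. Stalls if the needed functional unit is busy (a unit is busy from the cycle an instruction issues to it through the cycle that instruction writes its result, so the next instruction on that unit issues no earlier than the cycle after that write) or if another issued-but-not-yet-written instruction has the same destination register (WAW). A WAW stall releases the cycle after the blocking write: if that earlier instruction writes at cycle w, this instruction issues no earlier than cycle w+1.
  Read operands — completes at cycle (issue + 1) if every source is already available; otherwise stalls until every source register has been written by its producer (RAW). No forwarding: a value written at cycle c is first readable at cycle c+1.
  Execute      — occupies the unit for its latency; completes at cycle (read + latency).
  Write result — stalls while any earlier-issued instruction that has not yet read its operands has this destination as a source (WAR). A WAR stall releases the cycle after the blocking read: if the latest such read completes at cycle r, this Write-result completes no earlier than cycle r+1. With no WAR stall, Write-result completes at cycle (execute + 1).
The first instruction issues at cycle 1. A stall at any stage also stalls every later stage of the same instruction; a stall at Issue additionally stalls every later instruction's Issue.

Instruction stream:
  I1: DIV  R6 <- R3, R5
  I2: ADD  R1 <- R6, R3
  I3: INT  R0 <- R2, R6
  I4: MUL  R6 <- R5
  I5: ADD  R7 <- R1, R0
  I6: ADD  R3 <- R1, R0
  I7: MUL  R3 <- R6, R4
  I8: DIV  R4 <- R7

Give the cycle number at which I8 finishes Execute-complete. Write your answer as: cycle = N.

cycle = 36

[I1] 1/2/10/11
[I2] 2/12/14/15  (RAW R6: wait I1 write@11)
[I3] 3/12/13/14  (RAW R6: wait I1 write@11)
[I4] 12/13/17/18  (WAW R6: wait I1 write@11)
[I5] 16/17/19/20  (struct: ADD busy until I2 writes@15)
[I6] 21/22/24/25  (struct: ADD busy until I5 writes@20)
[I7] 26/27/31/32  (WAW R3: wait I6 write@25)
[I8] 27/28/36/37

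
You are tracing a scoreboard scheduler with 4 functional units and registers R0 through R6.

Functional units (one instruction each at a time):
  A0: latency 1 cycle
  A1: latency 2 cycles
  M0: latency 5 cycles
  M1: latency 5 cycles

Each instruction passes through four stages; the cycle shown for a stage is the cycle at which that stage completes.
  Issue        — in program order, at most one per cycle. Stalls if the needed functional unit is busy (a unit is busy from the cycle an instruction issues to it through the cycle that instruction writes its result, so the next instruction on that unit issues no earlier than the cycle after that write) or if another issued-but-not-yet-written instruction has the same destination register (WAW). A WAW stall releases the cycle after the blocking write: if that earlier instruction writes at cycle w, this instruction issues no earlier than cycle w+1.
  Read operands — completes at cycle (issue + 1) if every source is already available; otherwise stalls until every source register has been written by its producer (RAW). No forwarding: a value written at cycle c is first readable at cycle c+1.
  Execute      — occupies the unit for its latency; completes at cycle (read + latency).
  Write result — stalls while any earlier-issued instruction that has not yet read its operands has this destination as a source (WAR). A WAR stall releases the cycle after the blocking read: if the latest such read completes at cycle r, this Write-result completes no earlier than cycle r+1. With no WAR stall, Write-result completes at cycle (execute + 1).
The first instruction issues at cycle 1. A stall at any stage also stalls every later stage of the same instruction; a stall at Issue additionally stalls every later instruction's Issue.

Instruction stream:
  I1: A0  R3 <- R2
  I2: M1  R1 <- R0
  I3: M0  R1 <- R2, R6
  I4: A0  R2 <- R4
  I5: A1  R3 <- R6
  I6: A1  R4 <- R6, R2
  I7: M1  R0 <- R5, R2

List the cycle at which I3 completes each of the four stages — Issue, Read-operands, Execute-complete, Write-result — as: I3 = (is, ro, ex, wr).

I3 = (10, 11, 16, 17)

I1: IS=1 RO=2 EX=3 WR=4
I2: IS=2 RO=3 EX=8 WR=9
I3: IS=10 RO=11 EX=16 WR=17  [WAW R1: wait I2 write@9]
I4: IS=11 RO=12 EX=13 WR=14
I5: IS=12 RO=13 EX=15 WR=16
I6: IS=17 RO=18 EX=20 WR=21  [struct: A1 busy until I5 writes@16]
I7: IS=18 RO=19 EX=24 WR=25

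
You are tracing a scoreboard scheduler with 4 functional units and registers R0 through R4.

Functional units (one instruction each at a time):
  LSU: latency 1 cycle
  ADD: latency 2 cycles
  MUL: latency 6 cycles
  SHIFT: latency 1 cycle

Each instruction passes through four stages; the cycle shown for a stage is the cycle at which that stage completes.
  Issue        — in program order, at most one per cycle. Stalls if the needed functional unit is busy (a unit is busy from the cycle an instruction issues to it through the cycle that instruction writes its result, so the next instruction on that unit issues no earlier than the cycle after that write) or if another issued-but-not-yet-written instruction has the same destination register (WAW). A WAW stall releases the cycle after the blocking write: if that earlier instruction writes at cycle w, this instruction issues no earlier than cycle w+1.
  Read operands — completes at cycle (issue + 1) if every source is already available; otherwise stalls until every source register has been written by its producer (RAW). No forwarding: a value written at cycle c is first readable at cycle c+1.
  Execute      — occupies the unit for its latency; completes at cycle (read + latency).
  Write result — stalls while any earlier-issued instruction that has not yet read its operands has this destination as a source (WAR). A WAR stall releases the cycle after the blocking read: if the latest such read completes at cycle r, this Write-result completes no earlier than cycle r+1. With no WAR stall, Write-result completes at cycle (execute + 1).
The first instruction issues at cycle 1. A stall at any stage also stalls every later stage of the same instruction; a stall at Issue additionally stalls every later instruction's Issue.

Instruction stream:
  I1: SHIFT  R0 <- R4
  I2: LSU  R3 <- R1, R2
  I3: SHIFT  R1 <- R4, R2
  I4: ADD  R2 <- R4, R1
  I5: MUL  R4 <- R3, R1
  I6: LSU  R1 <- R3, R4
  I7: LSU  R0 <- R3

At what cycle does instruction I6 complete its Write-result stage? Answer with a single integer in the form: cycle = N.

[I1] 1/2/3/4
[I2] 2/3/4/5
[I3] 5/6/7/8  (struct: SHIFT busy until I1 writes@4)
[I4] 6/9/11/12  (RAW R1: wait I3 write@8)
[I5] 7/9/15/16  (RAW R1: wait I3 write@8)
[I6] 9/17/18/19  (WAW R1: wait I3 write@8; RAW R4: wait I5 write@16)
[I7] 20/21/22/23  (struct: LSU busy until I6 writes@19)

cycle = 19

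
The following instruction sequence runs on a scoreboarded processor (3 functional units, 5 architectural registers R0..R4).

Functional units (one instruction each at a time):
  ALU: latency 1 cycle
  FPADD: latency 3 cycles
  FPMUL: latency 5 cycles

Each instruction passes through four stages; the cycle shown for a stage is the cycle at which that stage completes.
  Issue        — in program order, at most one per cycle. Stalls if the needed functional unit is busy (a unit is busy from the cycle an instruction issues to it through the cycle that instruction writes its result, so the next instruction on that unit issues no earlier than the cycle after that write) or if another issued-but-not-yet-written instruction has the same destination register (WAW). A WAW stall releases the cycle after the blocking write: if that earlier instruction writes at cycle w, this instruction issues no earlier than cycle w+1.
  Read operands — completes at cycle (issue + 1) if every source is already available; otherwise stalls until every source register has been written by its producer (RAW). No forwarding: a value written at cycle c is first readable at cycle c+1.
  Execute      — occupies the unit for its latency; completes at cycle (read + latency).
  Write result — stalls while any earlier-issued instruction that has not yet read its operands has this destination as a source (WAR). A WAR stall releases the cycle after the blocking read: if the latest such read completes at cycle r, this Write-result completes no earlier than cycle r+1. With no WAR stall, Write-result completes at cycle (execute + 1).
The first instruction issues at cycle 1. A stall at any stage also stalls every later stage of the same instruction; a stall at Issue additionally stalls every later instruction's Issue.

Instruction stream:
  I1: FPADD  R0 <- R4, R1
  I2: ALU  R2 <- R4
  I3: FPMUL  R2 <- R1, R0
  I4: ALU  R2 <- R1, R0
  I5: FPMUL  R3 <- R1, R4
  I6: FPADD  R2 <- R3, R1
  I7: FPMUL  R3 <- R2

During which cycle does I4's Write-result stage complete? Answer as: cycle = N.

I1  is:1  ro:2  ex:5  wr:6
I2  is:2  ro:3  ex:4  wr:5
I3  is:6  ro:7  ex:12  wr:13  — WAW R2: wait I2 write@5
I4  is:14  ro:15  ex:16  wr:17  — WAW R2: wait I3 write@13
I5  is:15  ro:16  ex:21  wr:22
I6  is:18  ro:23  ex:26  wr:27  — WAW R2: wait I4 write@17, RAW R3: wait I5 write@22
I7  is:23  ro:28  ex:33  wr:34  — struct: FPMUL busy until I5 writes@22, RAW R2: wait I6 write@27

cycle = 17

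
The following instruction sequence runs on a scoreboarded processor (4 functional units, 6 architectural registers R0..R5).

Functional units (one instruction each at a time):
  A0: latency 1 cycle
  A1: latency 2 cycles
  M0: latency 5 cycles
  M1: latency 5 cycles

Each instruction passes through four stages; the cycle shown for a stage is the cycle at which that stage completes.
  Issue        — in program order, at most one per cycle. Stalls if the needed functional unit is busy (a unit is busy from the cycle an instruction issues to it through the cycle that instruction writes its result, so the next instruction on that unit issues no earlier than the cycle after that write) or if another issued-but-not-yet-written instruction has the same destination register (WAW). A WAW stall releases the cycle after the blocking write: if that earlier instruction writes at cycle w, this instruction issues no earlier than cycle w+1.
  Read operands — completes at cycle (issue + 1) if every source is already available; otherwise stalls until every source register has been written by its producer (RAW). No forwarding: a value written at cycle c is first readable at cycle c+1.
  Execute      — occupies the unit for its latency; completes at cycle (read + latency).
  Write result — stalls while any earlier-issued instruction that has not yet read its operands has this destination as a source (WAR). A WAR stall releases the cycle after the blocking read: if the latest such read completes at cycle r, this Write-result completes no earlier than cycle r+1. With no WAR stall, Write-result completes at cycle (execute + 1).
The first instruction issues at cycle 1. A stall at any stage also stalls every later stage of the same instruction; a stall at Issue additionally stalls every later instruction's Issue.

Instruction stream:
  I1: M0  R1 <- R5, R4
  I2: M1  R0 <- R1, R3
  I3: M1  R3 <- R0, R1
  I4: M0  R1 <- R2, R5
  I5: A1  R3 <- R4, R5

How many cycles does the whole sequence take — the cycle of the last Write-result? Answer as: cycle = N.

cycle 1: issue I1 (M0)
cycle 2: I1 read-ops | issue I2 (M1)
cycle 7: I1 finished on M0
cycle 8: I1→R1
cycle 9: I2 read-ops
cycle 14: I2 finished on M1
cycle 15: I2→R0
cycle 16: issue I3 (M1)
cycle 17: I3 read-ops | issue I4 (M0)
cycle 18: I4 read-ops
cycle 22: I3 finished on M1
cycle 23: I3→R3 | I4 finished on M0
cycle 24: I4→R1 | issue I5 (A1)
cycle 25: I5 read-ops
cycle 27: I5 finished on A1
cycle 28: I5→R3

cycle = 28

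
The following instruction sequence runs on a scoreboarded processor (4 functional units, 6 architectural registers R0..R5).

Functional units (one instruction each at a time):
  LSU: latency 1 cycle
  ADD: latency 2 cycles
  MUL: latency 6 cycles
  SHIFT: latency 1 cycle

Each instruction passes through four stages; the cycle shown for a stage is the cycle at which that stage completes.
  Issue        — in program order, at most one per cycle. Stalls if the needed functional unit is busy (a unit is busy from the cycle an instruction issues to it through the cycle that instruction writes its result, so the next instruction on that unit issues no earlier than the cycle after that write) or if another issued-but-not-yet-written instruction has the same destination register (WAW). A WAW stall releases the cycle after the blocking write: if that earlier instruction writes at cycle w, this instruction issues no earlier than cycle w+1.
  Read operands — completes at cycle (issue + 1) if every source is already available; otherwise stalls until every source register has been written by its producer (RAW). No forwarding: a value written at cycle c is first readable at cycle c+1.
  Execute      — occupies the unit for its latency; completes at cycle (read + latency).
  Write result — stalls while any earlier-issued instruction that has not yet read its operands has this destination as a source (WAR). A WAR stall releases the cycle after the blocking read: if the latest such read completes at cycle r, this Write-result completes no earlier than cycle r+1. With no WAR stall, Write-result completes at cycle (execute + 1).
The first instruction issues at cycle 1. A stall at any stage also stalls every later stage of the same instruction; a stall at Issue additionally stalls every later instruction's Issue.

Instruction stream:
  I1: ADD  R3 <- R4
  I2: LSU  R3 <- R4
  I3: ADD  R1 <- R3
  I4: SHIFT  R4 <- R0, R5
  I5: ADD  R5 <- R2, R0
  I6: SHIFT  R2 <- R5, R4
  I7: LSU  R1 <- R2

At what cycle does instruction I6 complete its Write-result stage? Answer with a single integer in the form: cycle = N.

[1] I1→ADD
[2] I1 RO
[4] I1 EX
[5] I1 WR R3
[6] I2→LSU
[7] I2 RO; I3→ADD
[8] I2 EX; I4→SHIFT
[9] I2 WR R3; I4 RO
[10] I3 RO; I4 EX
[11] I4 WR R4
[12] I3 EX
[13] I3 WR R1
[14] I5→ADD
[15] I5 RO; I6→SHIFT
[16] I7→LSU
[17] I5 EX
[18] I5 WR R5
[19] I6 RO
[20] I6 EX
[21] I6 WR R2
[22] I7 RO
[23] I7 EX
[24] I7 WR R1

cycle = 21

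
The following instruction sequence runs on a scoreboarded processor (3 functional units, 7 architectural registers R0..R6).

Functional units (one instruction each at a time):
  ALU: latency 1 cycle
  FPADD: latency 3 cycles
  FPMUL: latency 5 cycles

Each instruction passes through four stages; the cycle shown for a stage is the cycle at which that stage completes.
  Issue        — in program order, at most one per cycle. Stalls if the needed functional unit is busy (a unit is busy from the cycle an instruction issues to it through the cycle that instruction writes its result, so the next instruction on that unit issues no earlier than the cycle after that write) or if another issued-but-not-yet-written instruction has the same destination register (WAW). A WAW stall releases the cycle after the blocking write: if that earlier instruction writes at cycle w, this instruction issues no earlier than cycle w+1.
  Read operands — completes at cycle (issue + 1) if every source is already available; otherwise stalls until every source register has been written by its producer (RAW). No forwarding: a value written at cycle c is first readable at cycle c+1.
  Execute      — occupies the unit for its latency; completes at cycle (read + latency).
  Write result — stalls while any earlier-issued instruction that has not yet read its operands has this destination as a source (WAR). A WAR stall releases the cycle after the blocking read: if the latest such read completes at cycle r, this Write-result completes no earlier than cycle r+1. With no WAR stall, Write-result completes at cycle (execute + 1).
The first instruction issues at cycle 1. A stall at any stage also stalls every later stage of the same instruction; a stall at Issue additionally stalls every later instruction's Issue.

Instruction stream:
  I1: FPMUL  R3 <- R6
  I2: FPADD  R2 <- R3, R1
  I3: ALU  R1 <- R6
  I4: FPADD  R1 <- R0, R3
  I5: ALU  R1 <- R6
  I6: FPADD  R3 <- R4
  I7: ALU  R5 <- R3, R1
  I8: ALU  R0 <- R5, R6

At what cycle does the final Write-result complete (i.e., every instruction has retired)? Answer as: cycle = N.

cycle = 33

[I1] 1/2/7/8
[I2] 2/9/12/13  (RAW R3: wait I1 write@8)
[I3] 3/4/5/10  (WAR R1: wait I2 read@9)
[I4] 14/15/18/19  (struct: FPADD busy until I2 writes@13)
[I5] 20/21/22/23  (WAW R1: wait I4 write@19)
[I6] 21/22/25/26
[I7] 24/27/28/29  (struct: ALU busy until I5 writes@23; RAW R3: wait I6 write@26)
[I8] 30/31/32/33  (struct: ALU busy until I7 writes@29)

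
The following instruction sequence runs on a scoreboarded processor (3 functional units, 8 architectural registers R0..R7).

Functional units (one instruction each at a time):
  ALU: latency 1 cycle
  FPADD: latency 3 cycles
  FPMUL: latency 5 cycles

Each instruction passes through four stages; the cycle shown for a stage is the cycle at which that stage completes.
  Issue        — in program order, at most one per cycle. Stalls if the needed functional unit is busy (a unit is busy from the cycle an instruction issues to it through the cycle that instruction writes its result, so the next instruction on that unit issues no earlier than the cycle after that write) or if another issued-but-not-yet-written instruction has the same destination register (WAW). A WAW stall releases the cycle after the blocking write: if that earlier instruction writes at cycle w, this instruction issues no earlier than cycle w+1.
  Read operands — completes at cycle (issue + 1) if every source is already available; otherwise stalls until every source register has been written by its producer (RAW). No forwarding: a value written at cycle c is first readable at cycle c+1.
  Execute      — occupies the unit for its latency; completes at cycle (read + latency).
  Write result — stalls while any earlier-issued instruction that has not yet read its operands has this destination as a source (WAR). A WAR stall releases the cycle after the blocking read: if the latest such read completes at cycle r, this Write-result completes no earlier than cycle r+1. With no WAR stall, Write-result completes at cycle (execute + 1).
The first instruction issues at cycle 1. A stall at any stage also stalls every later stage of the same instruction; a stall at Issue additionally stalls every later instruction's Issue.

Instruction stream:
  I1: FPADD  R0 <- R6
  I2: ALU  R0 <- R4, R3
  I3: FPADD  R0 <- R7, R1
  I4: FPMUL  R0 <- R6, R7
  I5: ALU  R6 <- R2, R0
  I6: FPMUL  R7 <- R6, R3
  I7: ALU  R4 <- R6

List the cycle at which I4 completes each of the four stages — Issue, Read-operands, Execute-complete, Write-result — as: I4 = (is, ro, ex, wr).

[1] I1→FPADD
[2] I1 RO
[5] I1 EX
[6] I1 WR R0
[7] I2→ALU
[8] I2 RO
[9] I2 EX
[10] I2 WR R0
[11] I3→FPADD
[12] I3 RO
[15] I3 EX
[16] I3 WR R0
[17] I4→FPMUL
[18] I4 RO | I5→ALU
[23] I4 EX
[24] I4 WR R0
[25] I5 RO | I6→FPMUL
[26] I5 EX
[27] I5 WR R6
[28] I6 RO | I7→ALU
[29] I7 RO
[30] I7 EX
[31] I7 WR R4
[33] I6 EX
[34] I6 WR R7

I4 = (17, 18, 23, 24)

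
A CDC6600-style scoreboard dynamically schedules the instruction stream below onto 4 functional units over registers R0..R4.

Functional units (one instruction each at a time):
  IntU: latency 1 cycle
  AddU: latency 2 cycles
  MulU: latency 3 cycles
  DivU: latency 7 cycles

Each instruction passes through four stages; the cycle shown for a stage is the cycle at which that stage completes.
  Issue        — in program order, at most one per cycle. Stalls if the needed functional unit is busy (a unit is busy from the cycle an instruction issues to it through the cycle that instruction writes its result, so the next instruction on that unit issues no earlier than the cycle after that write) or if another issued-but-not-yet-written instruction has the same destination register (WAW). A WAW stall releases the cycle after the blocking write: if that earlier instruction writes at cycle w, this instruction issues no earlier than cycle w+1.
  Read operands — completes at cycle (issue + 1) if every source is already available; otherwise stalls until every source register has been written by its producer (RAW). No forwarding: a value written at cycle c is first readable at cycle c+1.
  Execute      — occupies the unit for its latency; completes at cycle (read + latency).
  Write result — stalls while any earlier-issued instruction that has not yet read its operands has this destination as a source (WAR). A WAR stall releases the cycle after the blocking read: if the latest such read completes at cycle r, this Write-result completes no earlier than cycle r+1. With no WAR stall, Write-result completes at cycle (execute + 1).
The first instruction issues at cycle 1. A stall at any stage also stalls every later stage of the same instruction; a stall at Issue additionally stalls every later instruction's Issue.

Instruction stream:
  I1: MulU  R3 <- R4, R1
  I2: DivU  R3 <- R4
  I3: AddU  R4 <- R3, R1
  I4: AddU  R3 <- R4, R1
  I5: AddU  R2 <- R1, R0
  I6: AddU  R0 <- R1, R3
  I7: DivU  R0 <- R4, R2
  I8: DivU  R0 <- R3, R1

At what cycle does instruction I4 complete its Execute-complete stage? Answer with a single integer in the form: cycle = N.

cycle = 24

[1] I1→MulU
[2] I1 RO
[5] I1 EX
[6] I1 WR R3
[7] I2→DivU
[8] I2 RO, I3→AddU
[15] I2 EX
[16] I2 WR R3
[17] I3 RO
[19] I3 EX
[20] I3 WR R4
[21] I4→AddU
[22] I4 RO
[24] I4 EX
[25] I4 WR R3
[26] I5→AddU
[27] I5 RO
[29] I5 EX
[30] I5 WR R2
[31] I6→AddU
[32] I6 RO
[34] I6 EX
[35] I6 WR R0
[36] I7→DivU
[37] I7 RO
[44] I7 EX
[45] I7 WR R0
[46] I8→DivU
[47] I8 RO
[54] I8 EX
[55] I8 WR R0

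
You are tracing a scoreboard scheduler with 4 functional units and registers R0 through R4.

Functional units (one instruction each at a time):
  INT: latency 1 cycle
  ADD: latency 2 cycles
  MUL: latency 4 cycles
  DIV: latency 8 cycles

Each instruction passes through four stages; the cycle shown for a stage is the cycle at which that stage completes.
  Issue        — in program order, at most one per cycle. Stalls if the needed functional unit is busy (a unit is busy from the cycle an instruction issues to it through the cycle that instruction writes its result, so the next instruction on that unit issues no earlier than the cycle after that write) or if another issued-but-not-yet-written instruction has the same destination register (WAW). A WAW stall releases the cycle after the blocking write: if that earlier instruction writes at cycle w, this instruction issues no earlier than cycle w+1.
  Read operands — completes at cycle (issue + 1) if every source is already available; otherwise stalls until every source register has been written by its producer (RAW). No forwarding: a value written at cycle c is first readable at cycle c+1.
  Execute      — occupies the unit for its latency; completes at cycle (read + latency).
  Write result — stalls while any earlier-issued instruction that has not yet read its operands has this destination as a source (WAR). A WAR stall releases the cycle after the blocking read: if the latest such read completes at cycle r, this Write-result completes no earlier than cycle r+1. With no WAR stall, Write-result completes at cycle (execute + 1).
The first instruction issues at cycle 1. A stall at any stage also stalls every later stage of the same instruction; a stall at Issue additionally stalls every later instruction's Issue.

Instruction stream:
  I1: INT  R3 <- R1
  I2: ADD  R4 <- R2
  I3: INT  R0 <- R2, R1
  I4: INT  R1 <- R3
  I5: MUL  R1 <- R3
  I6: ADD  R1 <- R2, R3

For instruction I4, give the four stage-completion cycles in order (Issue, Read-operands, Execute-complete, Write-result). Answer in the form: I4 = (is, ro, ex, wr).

I4 = (9, 10, 11, 12)

cycle 1: I1 dispatched to INT
cycle 2: I1 operands ready; I2 dispatched to ADD
cycle 3: I1 complete; I2 operands ready
cycle 4: R3←I1
cycle 5: I2 complete; I3 dispatched to INT
cycle 6: R4←I2; I3 operands ready
cycle 7: I3 complete
cycle 8: R0←I3
cycle 9: I4 dispatched to INT
cycle 10: I4 operands ready
cycle 11: I4 complete
cycle 12: R1←I4
cycle 13: I5 dispatched to MUL
cycle 14: I5 operands ready
cycle 18: I5 complete
cycle 19: R1←I5
cycle 20: I6 dispatched to ADD
cycle 21: I6 operands ready
cycle 23: I6 complete
cycle 24: R1←I6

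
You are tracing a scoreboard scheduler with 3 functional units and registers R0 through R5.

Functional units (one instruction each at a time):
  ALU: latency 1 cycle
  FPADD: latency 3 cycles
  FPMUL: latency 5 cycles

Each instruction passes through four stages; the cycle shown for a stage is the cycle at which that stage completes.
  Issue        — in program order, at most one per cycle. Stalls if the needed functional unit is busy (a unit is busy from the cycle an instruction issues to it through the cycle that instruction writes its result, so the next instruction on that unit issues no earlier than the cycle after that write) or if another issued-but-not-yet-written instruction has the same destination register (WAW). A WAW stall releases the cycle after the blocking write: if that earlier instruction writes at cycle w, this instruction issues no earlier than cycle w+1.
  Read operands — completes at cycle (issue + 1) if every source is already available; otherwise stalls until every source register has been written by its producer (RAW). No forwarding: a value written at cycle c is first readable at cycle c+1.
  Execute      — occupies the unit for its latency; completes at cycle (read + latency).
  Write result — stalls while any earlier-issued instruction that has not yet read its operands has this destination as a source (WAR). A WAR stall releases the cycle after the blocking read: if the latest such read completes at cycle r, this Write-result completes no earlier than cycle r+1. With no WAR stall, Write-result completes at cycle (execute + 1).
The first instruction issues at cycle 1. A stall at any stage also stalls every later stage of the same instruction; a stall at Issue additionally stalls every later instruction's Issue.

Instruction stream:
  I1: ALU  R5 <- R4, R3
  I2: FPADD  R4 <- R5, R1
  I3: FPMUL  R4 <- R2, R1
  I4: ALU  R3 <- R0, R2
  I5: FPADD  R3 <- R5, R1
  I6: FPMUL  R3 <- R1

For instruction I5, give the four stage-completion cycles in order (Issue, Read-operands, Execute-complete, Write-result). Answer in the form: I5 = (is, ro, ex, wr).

t=1  issue I1 (ALU)
t=2  I1 read-ops; issue I2 (FPADD)
t=3  I1 finished on ALU
t=4  I1→R5
t=5  I2 read-ops
t=8  I2 finished on FPADD
t=9  I2→R4
t=10  issue I3 (FPMUL)
t=11  I3 read-ops; issue I4 (ALU)
t=12  I4 read-ops
t=13  I4 finished on ALU
t=14  I4→R3
t=15  issue I5 (FPADD)
t=16  I3 finished on FPMUL; I5 read-ops
t=17  I3→R4
t=19  I5 finished on FPADD
t=20  I5→R3
t=21  issue I6 (FPMUL)
t=22  I6 read-ops
t=27  I6 finished on FPMUL
t=28  I6→R3

I5 = (15, 16, 19, 20)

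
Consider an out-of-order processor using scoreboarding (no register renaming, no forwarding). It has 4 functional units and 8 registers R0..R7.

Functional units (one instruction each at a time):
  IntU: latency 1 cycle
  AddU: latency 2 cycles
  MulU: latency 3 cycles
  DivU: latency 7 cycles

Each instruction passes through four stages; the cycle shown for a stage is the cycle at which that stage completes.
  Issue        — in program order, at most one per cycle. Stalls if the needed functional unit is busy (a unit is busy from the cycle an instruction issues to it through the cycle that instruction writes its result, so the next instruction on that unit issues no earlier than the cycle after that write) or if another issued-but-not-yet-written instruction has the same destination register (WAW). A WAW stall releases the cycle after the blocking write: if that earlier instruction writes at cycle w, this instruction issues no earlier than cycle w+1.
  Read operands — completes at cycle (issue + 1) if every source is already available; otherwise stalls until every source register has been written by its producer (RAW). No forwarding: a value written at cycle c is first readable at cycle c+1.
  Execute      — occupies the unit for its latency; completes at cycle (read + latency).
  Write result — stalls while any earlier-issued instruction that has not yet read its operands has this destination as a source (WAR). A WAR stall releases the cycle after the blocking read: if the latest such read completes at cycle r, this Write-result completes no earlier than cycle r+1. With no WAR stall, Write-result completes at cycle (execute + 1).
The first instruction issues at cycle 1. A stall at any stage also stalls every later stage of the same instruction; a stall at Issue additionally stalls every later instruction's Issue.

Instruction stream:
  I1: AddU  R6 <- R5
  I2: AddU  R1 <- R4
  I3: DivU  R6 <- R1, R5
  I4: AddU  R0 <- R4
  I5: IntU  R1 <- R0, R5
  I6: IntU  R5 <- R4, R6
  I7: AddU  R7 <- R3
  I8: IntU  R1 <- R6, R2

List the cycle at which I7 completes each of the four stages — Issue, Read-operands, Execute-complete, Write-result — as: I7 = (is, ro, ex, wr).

I7 = (20, 21, 23, 24)

cycle 1: I1→AddU
cycle 2: I1 RO
cycle 4: I1 EX
cycle 5: I1 WR R6
cycle 6: I2→AddU
cycle 7: I2 RO · I3→DivU
cycle 9: I2 EX
cycle 10: I2 WR R1
cycle 11: I3 RO · I4→AddU
cycle 12: I4 RO · I5→IntU
cycle 14: I4 EX
cycle 15: I4 WR R0
cycle 16: I5 RO
cycle 17: I5 EX
cycle 18: I3 EX · I5 WR R1
cycle 19: I3 WR R6 · I6→IntU
cycle 20: I6 RO · I7→AddU
cycle 21: I6 EX · I7 RO
cycle 22: I6 WR R5
cycle 23: I7 EX · I8→IntU
cycle 24: I7 WR R7 · I8 RO
cycle 25: I8 EX
cycle 26: I8 WR R1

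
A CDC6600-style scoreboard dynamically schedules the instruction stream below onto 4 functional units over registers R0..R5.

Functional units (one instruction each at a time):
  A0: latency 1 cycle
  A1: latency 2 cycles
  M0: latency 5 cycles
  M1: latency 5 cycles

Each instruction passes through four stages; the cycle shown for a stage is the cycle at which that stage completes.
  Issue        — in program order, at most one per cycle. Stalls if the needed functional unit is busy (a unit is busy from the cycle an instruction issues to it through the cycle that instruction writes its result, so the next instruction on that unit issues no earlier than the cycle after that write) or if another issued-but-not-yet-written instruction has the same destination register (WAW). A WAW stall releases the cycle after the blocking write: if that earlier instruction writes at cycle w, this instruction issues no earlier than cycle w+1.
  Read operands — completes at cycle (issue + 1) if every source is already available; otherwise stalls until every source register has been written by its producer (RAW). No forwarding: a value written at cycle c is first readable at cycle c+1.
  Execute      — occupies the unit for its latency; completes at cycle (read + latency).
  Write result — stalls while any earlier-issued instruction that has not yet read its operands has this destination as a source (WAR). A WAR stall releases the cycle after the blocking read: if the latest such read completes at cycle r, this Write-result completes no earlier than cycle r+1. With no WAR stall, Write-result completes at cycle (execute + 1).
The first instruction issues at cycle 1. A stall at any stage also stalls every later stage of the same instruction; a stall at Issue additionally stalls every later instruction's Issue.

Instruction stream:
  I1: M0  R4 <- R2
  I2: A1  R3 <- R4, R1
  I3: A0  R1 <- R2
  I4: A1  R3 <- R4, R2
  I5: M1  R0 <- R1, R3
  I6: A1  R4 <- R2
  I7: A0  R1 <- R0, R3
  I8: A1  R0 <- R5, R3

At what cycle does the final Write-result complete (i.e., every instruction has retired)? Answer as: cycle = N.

cycle = 29

cycle 1: I1→M0
cycle 2: I1 RO · I2→A1
cycle 3: I3→A0
cycle 4: I3 RO
cycle 5: I3 EX
cycle 7: I1 EX
cycle 8: I1 WR R4
cycle 9: I2 RO
cycle 10: I3 WR R1
cycle 11: I2 EX
cycle 12: I2 WR R3
cycle 13: I4→A1
cycle 14: I4 RO · I5→M1
cycle 16: I4 EX
cycle 17: I4 WR R3
cycle 18: I5 RO · I6→A1
cycle 19: I6 RO · I7→A0
cycle 21: I6 EX
cycle 22: I6 WR R4
cycle 23: I5 EX
cycle 24: I5 WR R0
cycle 25: I7 RO · I8→A1
cycle 26: I7 EX · I8 RO
cycle 27: I7 WR R1
cycle 28: I8 EX
cycle 29: I8 WR R0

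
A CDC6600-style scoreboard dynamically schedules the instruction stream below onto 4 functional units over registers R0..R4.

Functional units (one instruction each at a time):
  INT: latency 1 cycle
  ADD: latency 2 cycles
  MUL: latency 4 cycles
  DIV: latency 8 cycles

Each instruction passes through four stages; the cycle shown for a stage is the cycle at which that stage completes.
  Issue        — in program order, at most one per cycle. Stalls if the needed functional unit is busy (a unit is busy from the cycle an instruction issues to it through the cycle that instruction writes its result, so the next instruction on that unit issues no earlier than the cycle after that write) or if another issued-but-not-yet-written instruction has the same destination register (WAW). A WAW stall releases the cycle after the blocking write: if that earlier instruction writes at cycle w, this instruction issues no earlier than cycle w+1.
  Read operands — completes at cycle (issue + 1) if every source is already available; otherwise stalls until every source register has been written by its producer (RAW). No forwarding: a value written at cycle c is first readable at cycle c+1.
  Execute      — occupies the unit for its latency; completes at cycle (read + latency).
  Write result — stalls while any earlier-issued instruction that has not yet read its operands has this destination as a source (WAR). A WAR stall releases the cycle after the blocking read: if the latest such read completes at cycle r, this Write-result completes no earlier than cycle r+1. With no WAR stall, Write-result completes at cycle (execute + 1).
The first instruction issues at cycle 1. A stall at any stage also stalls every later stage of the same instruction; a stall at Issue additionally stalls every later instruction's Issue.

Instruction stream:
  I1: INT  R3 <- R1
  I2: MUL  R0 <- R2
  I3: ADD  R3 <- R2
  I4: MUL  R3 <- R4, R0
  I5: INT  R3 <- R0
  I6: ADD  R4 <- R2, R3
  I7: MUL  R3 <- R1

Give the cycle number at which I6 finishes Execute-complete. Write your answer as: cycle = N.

cycle = 23

1) issue 1, read 2, done 3, write 4
2) issue 2, read 3, done 7, write 8
3) issue 5, read 6, done 8, write 9  <WAW R3: wait I1 write@4>
4) issue 10, read 11, done 15, write 16  <WAW R3: wait I3 write@9>
5) issue 17, read 18, done 19, write 20  <WAW R3: wait I4 write@16>
6) issue 18, read 21, done 23, write 24  <RAW R3: wait I5 write@20>
7) issue 21, read 22, done 26, write 27  <WAW R3: wait I5 write@20>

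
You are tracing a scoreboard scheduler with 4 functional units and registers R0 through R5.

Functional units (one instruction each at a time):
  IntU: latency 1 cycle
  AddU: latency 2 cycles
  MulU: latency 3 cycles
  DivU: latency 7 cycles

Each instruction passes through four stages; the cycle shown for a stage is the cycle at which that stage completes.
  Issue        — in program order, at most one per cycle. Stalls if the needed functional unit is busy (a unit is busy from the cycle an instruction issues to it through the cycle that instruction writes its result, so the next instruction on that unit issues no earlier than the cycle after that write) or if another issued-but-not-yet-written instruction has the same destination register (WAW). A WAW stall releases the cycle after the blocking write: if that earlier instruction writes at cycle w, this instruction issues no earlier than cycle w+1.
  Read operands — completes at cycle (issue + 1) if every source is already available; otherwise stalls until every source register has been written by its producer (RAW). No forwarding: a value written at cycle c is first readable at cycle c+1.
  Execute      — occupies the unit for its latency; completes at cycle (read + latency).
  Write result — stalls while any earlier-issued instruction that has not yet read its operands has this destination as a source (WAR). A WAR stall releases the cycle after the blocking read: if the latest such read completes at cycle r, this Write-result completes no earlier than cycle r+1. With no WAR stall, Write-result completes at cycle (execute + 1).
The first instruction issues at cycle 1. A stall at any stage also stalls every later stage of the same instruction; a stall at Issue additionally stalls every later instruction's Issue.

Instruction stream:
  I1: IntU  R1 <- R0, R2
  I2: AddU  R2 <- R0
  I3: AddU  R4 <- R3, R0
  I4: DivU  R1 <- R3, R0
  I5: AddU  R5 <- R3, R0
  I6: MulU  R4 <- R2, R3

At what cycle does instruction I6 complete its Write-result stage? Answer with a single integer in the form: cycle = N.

[I1] 1/2/3/4
[I2] 2/3/5/6
[I3] 7/8/10/11  (struct: AddU busy until I2 writes@6)
[I4] 8/9/16/17
[I5] 12/13/15/16  (struct: AddU busy until I3 writes@11)
[I6] 13/14/17/18

cycle = 18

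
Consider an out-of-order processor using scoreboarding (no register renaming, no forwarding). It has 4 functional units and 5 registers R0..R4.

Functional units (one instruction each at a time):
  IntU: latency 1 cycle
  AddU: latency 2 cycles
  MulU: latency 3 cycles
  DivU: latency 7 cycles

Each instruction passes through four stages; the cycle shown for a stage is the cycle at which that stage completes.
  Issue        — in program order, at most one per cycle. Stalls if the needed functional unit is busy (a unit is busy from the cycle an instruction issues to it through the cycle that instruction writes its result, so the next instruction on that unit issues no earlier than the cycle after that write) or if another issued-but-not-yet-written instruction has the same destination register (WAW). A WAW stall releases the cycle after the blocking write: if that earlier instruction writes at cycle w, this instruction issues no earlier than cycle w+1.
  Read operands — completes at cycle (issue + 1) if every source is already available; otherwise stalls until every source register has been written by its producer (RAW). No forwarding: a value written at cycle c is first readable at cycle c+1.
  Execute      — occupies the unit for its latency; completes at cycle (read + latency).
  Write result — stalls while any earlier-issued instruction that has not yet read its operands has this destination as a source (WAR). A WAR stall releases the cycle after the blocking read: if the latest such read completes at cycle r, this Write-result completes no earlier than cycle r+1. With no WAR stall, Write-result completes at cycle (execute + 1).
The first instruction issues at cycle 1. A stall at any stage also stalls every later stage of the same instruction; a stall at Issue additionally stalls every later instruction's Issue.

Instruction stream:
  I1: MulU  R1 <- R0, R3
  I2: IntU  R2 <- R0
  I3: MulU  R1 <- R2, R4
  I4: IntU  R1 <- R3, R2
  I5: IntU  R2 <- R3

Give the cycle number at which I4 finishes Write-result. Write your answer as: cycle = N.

cycle = 16

I1 -> (1, 2, 5, 6)
I2 -> (2, 3, 4, 5)
I3 -> (7, 8, 11, 12)  // struct: MulU busy until I1 writes@6
I4 -> (13, 14, 15, 16)  // WAW R1: wait I3 write@12
I5 -> (17, 18, 19, 20)  // struct: IntU busy until I4 writes@16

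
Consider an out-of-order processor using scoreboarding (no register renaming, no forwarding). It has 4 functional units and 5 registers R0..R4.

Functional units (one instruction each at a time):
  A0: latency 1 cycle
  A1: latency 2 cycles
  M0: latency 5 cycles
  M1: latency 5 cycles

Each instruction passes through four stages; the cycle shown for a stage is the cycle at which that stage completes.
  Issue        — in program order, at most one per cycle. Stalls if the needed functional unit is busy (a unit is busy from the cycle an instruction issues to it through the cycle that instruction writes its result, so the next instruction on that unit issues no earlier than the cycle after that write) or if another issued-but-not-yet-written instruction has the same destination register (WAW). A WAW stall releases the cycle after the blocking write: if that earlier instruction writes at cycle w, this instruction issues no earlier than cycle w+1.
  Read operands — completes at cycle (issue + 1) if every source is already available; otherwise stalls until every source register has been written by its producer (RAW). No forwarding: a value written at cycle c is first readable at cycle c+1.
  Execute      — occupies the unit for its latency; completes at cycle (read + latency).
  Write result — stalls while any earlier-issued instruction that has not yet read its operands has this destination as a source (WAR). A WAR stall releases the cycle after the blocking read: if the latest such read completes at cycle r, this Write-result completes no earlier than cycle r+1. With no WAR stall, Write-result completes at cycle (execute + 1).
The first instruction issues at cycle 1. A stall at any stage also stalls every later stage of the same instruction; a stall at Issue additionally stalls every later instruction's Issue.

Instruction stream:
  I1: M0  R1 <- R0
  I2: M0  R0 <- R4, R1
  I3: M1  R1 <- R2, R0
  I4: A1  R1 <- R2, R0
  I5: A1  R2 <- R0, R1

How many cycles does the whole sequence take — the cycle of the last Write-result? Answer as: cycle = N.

t=1  I1 dispatched to M0
t=2  I1 operands ready
t=7  I1 complete
t=8  R1←I1
t=9  I2 dispatched to M0
t=10  I2 operands ready · I3 dispatched to M1
t=15  I2 complete
t=16  R0←I2
t=17  I3 operands ready
t=22  I3 complete
t=23  R1←I3
t=24  I4 dispatched to A1
t=25  I4 operands ready
t=27  I4 complete
t=28  R1←I4
t=29  I5 dispatched to A1
t=30  I5 operands ready
t=32  I5 complete
t=33  R2←I5

cycle = 33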